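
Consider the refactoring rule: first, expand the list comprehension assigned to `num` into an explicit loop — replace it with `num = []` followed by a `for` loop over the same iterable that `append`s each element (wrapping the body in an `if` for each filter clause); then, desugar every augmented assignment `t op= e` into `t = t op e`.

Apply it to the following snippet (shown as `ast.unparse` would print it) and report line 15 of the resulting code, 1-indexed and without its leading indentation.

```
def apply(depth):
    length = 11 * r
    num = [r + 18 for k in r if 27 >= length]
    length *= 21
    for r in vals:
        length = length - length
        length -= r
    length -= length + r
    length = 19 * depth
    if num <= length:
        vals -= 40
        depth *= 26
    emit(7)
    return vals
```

depth = depth * 26

Transformed code:
def apply(depth):
    length = 11 * r
    num = []
    for k in r:
        if 27 >= length:
            num.append(r + 18)
    length = length * 21
    for r in vals:
        length = length - length
        length = length - r
    length = length - (length + r)
    length = 19 * depth
    if num <= length:
        vals = vals - 40
        depth = depth * 26
    emit(7)
    return vals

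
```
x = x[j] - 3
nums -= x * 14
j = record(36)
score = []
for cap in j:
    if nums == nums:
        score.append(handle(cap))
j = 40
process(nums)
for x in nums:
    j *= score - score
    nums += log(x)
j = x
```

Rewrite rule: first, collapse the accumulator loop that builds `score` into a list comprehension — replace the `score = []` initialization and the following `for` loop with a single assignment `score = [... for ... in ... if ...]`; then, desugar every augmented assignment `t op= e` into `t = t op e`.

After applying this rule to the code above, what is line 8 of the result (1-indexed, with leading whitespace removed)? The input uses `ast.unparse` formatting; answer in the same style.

Transformed code:
x = x[j] - 3
nums = nums - x * 14
j = record(36)
score = [handle(cap) for cap in j if nums == nums]
j = 40
process(nums)
for x in nums:
    j = j * (score - score)
    nums = nums + log(x)
j = x

j = j * (score - score)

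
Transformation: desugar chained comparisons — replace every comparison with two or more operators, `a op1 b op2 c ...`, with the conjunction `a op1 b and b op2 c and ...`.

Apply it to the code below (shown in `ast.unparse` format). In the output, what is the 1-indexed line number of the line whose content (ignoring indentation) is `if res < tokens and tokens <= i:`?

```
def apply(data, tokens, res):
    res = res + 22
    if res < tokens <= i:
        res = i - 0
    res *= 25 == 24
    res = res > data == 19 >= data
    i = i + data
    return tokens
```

3

Transformed code:
def apply(data, tokens, res):
    res = res + 22
    if res < tokens and tokens <= i:
        res = i - 0
    res *= 25 == 24
    res = res > data and data == 19 and (19 >= data)
    i = i + data
    return tokens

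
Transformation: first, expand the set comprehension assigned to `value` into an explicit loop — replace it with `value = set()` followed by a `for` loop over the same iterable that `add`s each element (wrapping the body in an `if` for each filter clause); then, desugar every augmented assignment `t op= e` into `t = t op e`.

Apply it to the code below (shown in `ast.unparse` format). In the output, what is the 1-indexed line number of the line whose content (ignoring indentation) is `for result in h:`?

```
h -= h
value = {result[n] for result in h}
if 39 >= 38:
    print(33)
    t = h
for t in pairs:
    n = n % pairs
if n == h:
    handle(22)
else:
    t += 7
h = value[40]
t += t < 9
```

3

Transformed code:
h = h - h
value = set()
for result in h:
    value.add(result[n])
if 39 >= 38:
    print(33)
    t = h
for t in pairs:
    n = n % pairs
if n == h:
    handle(22)
else:
    t = t + 7
h = value[40]
t = t + (t < 9)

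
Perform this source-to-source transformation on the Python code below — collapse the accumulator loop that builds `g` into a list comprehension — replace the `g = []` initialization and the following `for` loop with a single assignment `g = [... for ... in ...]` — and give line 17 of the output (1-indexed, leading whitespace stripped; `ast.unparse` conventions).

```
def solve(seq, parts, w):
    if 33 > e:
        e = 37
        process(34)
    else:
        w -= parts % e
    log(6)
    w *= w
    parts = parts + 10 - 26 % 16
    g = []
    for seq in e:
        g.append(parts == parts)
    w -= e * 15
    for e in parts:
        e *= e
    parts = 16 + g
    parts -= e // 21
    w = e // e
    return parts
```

Transformed code:
def solve(seq, parts, w):
    if 33 > e:
        e = 37
        process(34)
    else:
        w -= parts % e
    log(6)
    w *= w
    parts = parts + 10 - 26 % 16
    g = [parts == parts for seq in e]
    w -= e * 15
    for e in parts:
        e *= e
    parts = 16 + g
    parts -= e // 21
    w = e // e
    return parts

return parts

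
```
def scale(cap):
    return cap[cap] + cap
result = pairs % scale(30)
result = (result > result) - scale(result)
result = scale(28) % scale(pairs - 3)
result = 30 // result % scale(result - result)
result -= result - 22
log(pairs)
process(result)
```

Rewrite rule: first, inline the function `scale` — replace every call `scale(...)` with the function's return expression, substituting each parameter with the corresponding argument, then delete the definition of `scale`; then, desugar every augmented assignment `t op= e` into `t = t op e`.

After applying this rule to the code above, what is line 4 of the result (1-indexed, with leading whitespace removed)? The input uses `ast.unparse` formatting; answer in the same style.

Transformed code:
result = pairs % (30[30] + 30)
result = (result > result) - (result[result] + result)
result = (28[28] + 28) % ((pairs - 3)[pairs - 3] + (pairs - 3))
result = 30 // result % ((result - result)[result - result] + (result - result))
result = result - (result - 22)
log(pairs)
process(result)

result = 30 // result % ((result - result)[result - result] + (result - result))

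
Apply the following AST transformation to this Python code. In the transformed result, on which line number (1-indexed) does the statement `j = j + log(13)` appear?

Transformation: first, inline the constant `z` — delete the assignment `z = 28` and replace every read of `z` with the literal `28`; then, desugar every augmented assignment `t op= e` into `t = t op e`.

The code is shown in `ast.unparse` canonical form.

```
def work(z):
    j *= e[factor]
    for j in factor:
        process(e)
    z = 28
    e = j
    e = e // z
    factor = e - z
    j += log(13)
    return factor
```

Transformed code:
def work(z):
    j = j * e[factor]
    for j in factor:
        process(e)
    e = j
    e = e // 28
    factor = e - 28
    j = j + log(13)
    return factor

8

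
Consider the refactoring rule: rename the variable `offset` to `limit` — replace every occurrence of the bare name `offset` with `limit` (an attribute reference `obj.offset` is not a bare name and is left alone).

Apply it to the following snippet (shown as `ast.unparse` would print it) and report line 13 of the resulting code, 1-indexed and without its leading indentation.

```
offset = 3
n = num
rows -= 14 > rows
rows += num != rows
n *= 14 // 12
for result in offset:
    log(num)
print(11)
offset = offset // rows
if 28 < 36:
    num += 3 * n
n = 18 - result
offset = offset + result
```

Transformed code:
limit = 3
n = num
rows -= 14 > rows
rows += num != rows
n *= 14 // 12
for result in limit:
    log(num)
print(11)
limit = limit // rows
if 28 < 36:
    num += 3 * n
n = 18 - result
limit = limit + result

limit = limit + result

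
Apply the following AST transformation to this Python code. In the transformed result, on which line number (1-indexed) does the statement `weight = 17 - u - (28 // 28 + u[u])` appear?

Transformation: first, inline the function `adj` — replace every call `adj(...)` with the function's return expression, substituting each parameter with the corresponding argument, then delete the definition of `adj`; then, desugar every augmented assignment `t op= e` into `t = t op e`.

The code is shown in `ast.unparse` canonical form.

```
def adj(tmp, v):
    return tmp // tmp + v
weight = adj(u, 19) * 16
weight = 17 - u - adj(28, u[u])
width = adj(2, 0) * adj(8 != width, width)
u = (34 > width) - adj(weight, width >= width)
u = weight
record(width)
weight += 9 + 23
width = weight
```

Transformed code:
weight = (u // u + 19) * 16
weight = 17 - u - (28 // 28 + u[u])
width = (2 // 2 + 0) * ((8 != width) // (8 != width) + width)
u = (34 > width) - (weight // weight + (width >= width))
u = weight
record(width)
weight = weight + (9 + 23)
width = weight

2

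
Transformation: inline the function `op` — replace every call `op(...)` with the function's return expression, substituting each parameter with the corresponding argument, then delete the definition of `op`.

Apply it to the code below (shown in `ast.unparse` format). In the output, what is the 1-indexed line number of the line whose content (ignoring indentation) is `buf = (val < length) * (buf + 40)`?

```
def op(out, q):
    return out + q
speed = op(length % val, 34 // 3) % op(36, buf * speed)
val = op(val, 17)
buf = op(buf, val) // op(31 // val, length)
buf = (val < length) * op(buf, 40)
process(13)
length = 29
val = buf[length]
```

4

Transformed code:
speed = (length % val + 34 // 3) % (36 + buf * speed)
val = val + 17
buf = (buf + val) // (31 // val + length)
buf = (val < length) * (buf + 40)
process(13)
length = 29
val = buf[length]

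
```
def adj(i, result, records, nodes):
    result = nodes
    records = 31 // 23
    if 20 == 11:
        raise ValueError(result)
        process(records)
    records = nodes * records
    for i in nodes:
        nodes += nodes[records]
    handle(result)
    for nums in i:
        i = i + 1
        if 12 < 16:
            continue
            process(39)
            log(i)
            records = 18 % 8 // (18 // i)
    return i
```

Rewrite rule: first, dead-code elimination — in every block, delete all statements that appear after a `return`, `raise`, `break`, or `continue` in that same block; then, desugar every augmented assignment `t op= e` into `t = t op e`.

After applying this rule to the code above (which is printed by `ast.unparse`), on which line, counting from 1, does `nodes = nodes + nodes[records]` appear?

8

Transformed code:
def adj(i, result, records, nodes):
    result = nodes
    records = 31 // 23
    if 20 == 11:
        raise ValueError(result)
    records = nodes * records
    for i in nodes:
        nodes = nodes + nodes[records]
    handle(result)
    for nums in i:
        i = i + 1
        if 12 < 16:
            continue
    return i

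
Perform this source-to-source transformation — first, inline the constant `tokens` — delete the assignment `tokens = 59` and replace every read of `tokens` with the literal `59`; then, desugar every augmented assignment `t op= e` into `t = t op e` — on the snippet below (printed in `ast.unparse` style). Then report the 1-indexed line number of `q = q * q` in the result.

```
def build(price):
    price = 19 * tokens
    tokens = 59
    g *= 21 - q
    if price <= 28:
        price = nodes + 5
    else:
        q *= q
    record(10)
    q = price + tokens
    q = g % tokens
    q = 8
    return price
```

7

Transformed code:
def build(price):
    price = 19 * 59
    g = g * (21 - q)
    if price <= 28:
        price = nodes + 5
    else:
        q = q * q
    record(10)
    q = price + 59
    q = g % 59
    q = 8
    return price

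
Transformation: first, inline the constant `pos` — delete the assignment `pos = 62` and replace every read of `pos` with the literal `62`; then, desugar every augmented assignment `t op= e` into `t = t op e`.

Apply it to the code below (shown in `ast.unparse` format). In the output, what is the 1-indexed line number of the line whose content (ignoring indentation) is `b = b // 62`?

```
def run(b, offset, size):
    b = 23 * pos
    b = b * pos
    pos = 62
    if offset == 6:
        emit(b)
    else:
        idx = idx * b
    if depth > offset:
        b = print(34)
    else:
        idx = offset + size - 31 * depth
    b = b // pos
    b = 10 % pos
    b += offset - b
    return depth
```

Transformed code:
def run(b, offset, size):
    b = 23 * 62
    b = b * 62
    if offset == 6:
        emit(b)
    else:
        idx = idx * b
    if depth > offset:
        b = print(34)
    else:
        idx = offset + size - 31 * depth
    b = b // 62
    b = 10 % 62
    b = b + (offset - b)
    return depth

12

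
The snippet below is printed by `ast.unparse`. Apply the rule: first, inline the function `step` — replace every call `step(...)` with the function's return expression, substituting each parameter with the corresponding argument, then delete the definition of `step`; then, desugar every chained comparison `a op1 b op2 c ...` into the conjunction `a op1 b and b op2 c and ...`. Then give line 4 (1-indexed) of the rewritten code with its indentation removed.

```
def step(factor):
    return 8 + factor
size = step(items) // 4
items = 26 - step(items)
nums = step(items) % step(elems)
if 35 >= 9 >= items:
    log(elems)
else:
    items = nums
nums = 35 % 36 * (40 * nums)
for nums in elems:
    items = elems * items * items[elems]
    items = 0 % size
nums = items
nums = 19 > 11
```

if 35 >= 9 and 9 >= items:

Transformed code:
size = (8 + items) // 4
items = 26 - (8 + items)
nums = (8 + items) % (8 + elems)
if 35 >= 9 and 9 >= items:
    log(elems)
else:
    items = nums
nums = 35 % 36 * (40 * nums)
for nums in elems:
    items = elems * items * items[elems]
    items = 0 % size
nums = items
nums = 19 > 11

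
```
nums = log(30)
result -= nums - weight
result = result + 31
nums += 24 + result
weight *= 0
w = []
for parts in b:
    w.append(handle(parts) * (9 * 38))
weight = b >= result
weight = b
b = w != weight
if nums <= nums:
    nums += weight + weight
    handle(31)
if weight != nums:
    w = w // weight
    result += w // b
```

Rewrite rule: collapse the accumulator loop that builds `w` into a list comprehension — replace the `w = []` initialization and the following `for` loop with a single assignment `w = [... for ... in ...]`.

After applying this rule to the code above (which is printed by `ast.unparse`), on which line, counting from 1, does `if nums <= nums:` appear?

10

Transformed code:
nums = log(30)
result -= nums - weight
result = result + 31
nums += 24 + result
weight *= 0
w = [handle(parts) * (9 * 38) for parts in b]
weight = b >= result
weight = b
b = w != weight
if nums <= nums:
    nums += weight + weight
    handle(31)
if weight != nums:
    w = w // weight
    result += w // b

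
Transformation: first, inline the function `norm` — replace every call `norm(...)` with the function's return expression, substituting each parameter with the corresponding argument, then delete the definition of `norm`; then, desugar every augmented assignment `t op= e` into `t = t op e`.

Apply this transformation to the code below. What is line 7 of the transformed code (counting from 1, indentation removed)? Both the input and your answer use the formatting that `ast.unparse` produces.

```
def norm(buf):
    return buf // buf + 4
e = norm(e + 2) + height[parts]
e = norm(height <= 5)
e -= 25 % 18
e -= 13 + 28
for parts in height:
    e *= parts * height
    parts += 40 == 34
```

parts = parts + (40 == 34)

Transformed code:
e = (e + 2) // (e + 2) + 4 + height[parts]
e = (height <= 5) // (height <= 5) + 4
e = e - 25 % 18
e = e - (13 + 28)
for parts in height:
    e = e * (parts * height)
    parts = parts + (40 == 34)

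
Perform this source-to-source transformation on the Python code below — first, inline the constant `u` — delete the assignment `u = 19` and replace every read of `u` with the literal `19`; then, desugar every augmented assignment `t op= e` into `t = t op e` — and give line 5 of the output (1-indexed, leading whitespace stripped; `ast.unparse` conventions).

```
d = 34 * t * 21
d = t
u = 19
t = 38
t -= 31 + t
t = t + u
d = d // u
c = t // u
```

Transformed code:
d = 34 * t * 21
d = t
t = 38
t = t - (31 + t)
t = t + 19
d = d // 19
c = t // 19

t = t + 19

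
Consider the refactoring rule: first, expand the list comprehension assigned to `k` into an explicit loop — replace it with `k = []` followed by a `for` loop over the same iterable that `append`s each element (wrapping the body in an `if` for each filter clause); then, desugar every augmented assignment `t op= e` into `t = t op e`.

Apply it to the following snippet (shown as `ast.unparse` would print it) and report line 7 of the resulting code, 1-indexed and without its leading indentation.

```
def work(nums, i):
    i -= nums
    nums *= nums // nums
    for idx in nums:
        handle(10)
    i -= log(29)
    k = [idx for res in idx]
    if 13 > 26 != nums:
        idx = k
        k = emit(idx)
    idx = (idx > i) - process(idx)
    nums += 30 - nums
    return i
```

Transformed code:
def work(nums, i):
    i = i - nums
    nums = nums * (nums // nums)
    for idx in nums:
        handle(10)
    i = i - log(29)
    k = []
    for res in idx:
        k.append(idx)
    if 13 > 26 != nums:
        idx = k
        k = emit(idx)
    idx = (idx > i) - process(idx)
    nums = nums + (30 - nums)
    return i

k = []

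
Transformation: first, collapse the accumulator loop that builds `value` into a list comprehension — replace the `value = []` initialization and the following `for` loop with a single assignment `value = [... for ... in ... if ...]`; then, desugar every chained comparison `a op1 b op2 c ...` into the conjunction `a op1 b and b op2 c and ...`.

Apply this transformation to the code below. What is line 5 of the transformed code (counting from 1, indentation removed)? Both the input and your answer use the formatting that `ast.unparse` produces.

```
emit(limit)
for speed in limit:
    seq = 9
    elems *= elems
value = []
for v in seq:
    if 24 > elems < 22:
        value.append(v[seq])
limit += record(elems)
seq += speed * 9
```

value = [v[seq] for v in seq if 24 > elems and elems < 22]

Transformed code:
emit(limit)
for speed in limit:
    seq = 9
    elems *= elems
value = [v[seq] for v in seq if 24 > elems and elems < 22]
limit += record(elems)
seq += speed * 9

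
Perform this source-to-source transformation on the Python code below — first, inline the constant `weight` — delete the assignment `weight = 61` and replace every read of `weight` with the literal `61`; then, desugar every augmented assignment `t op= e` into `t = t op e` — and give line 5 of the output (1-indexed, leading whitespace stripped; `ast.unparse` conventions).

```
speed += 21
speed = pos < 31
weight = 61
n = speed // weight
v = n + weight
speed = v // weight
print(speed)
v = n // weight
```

speed = v // 61

Transformed code:
speed = speed + 21
speed = pos < 31
n = speed // 61
v = n + 61
speed = v // 61
print(speed)
v = n // 61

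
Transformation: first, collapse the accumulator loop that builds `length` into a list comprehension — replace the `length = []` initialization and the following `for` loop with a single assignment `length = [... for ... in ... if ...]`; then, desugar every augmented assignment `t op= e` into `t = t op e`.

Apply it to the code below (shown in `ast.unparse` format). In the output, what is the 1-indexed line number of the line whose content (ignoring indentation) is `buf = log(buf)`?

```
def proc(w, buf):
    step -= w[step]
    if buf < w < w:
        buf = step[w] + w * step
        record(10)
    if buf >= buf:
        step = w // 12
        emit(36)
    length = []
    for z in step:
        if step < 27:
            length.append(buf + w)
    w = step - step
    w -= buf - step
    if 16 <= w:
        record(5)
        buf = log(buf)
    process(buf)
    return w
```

Transformed code:
def proc(w, buf):
    step = step - w[step]
    if buf < w < w:
        buf = step[w] + w * step
        record(10)
    if buf >= buf:
        step = w // 12
        emit(36)
    length = [buf + w for z in step if step < 27]
    w = step - step
    w = w - (buf - step)
    if 16 <= w:
        record(5)
        buf = log(buf)
    process(buf)
    return w

14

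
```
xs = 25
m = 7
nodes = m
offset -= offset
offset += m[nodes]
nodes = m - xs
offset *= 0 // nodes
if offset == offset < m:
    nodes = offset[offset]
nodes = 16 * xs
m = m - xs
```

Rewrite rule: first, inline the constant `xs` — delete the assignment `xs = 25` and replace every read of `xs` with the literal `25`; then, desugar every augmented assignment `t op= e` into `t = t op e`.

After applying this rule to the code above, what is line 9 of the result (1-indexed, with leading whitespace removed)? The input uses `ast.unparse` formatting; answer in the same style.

Transformed code:
m = 7
nodes = m
offset = offset - offset
offset = offset + m[nodes]
nodes = m - 25
offset = offset * (0 // nodes)
if offset == offset < m:
    nodes = offset[offset]
nodes = 16 * 25
m = m - 25

nodes = 16 * 25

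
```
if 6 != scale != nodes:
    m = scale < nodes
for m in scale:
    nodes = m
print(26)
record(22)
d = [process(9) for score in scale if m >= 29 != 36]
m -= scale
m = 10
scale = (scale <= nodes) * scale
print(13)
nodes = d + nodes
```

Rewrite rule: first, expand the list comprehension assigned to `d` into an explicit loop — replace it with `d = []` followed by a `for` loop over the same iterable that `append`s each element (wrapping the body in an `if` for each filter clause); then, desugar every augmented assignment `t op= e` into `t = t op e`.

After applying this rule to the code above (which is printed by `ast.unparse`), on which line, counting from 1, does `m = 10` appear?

Transformed code:
if 6 != scale != nodes:
    m = scale < nodes
for m in scale:
    nodes = m
print(26)
record(22)
d = []
for score in scale:
    if m >= 29 != 36:
        d.append(process(9))
m = m - scale
m = 10
scale = (scale <= nodes) * scale
print(13)
nodes = d + nodes

12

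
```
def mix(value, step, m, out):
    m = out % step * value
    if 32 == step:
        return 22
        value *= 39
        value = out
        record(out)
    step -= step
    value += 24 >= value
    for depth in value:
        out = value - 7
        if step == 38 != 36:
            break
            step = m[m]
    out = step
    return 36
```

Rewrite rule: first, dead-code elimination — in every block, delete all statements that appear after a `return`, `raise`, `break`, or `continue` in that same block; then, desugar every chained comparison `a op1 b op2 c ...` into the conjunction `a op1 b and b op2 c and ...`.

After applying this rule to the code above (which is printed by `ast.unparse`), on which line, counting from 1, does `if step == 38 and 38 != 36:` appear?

9

Transformed code:
def mix(value, step, m, out):
    m = out % step * value
    if 32 == step:
        return 22
    step -= step
    value += 24 >= value
    for depth in value:
        out = value - 7
        if step == 38 and 38 != 36:
            break
    out = step
    return 36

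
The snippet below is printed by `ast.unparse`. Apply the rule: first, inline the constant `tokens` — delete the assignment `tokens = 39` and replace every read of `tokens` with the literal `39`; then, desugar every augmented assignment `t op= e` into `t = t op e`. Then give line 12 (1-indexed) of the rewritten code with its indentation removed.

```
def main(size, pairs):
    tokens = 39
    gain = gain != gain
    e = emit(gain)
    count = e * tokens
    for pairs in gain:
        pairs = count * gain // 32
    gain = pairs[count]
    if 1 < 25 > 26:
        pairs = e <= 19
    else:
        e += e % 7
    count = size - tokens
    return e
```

Transformed code:
def main(size, pairs):
    gain = gain != gain
    e = emit(gain)
    count = e * 39
    for pairs in gain:
        pairs = count * gain // 32
    gain = pairs[count]
    if 1 < 25 > 26:
        pairs = e <= 19
    else:
        e = e + e % 7
    count = size - 39
    return e

count = size - 39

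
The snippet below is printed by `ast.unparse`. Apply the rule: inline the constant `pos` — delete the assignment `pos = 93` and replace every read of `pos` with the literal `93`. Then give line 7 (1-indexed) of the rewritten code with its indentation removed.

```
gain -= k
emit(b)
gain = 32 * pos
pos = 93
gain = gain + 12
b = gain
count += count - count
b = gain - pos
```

b = gain - 93

Transformed code:
gain -= k
emit(b)
gain = 32 * 93
gain = gain + 12
b = gain
count += count - count
b = gain - 93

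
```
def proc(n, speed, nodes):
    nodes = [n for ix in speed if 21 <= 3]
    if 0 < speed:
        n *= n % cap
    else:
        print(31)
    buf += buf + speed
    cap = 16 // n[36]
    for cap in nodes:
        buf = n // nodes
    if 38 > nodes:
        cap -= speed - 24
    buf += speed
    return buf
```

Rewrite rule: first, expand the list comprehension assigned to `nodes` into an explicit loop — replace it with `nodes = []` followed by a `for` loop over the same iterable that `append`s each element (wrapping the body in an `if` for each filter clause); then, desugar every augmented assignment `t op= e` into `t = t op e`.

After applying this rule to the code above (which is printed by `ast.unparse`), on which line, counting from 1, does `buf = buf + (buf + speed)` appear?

Transformed code:
def proc(n, speed, nodes):
    nodes = []
    for ix in speed:
        if 21 <= 3:
            nodes.append(n)
    if 0 < speed:
        n = n * (n % cap)
    else:
        print(31)
    buf = buf + (buf + speed)
    cap = 16 // n[36]
    for cap in nodes:
        buf = n // nodes
    if 38 > nodes:
        cap = cap - (speed - 24)
    buf = buf + speed
    return buf

10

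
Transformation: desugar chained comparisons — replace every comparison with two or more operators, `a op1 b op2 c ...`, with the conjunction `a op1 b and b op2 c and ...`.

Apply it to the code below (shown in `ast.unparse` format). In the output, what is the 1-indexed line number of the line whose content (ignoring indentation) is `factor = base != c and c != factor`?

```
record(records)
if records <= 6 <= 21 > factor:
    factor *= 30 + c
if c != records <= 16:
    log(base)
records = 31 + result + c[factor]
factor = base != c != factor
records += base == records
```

7

Transformed code:
record(records)
if records <= 6 and 6 <= 21 and (21 > factor):
    factor *= 30 + c
if c != records and records <= 16:
    log(base)
records = 31 + result + c[factor]
factor = base != c and c != factor
records += base == records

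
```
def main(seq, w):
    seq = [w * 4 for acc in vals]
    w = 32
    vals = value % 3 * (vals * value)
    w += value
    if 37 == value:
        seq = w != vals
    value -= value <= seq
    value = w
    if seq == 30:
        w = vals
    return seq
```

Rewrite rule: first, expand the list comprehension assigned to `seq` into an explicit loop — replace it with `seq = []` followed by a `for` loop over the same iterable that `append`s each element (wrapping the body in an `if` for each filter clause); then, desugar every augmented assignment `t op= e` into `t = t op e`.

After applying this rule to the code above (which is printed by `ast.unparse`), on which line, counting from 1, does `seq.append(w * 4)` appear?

Transformed code:
def main(seq, w):
    seq = []
    for acc in vals:
        seq.append(w * 4)
    w = 32
    vals = value % 3 * (vals * value)
    w = w + value
    if 37 == value:
        seq = w != vals
    value = value - (value <= seq)
    value = w
    if seq == 30:
        w = vals
    return seq

4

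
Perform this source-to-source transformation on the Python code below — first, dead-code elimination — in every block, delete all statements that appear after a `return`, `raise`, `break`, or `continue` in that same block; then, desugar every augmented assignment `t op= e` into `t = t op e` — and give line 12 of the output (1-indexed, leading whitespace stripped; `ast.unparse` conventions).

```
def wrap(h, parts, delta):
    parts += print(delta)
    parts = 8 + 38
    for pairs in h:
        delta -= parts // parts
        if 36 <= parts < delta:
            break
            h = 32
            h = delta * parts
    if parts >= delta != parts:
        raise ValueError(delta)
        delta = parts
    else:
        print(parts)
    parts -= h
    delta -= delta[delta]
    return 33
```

parts = parts - h

Transformed code:
def wrap(h, parts, delta):
    parts = parts + print(delta)
    parts = 8 + 38
    for pairs in h:
        delta = delta - parts // parts
        if 36 <= parts < delta:
            break
    if parts >= delta != parts:
        raise ValueError(delta)
    else:
        print(parts)
    parts = parts - h
    delta = delta - delta[delta]
    return 33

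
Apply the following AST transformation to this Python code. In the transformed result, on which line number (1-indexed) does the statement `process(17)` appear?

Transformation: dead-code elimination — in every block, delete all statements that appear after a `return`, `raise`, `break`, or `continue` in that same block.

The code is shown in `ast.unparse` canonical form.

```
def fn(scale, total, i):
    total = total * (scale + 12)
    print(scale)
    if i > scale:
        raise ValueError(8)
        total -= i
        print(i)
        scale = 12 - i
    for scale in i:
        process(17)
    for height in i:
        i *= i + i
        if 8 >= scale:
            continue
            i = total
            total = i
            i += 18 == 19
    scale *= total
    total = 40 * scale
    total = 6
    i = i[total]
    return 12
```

Transformed code:
def fn(scale, total, i):
    total = total * (scale + 12)
    print(scale)
    if i > scale:
        raise ValueError(8)
    for scale in i:
        process(17)
    for height in i:
        i *= i + i
        if 8 >= scale:
            continue
    scale *= total
    total = 40 * scale
    total = 6
    i = i[total]
    return 12

7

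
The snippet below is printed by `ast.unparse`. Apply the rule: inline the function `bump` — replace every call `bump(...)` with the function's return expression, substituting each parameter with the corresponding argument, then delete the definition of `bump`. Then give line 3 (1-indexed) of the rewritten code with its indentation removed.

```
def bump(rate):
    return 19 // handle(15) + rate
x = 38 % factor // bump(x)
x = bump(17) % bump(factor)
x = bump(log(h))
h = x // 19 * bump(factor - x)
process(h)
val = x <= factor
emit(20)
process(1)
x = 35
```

Transformed code:
x = 38 % factor // (19 // handle(15) + x)
x = (19 // handle(15) + 17) % (19 // handle(15) + factor)
x = 19 // handle(15) + log(h)
h = x // 19 * (19 // handle(15) + (factor - x))
process(h)
val = x <= factor
emit(20)
process(1)
x = 35

x = 19 // handle(15) + log(h)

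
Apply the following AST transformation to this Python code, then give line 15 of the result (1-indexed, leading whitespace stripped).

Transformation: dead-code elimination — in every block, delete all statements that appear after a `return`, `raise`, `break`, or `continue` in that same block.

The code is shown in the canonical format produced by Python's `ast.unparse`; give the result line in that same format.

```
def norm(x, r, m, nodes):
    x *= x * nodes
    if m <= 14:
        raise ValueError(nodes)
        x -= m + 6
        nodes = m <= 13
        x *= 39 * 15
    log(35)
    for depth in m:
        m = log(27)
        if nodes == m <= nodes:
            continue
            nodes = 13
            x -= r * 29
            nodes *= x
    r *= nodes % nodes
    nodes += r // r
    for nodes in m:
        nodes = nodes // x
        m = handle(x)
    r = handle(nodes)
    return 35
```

r = handle(nodes)

Transformed code:
def norm(x, r, m, nodes):
    x *= x * nodes
    if m <= 14:
        raise ValueError(nodes)
    log(35)
    for depth in m:
        m = log(27)
        if nodes == m <= nodes:
            continue
    r *= nodes % nodes
    nodes += r // r
    for nodes in m:
        nodes = nodes // x
        m = handle(x)
    r = handle(nodes)
    return 35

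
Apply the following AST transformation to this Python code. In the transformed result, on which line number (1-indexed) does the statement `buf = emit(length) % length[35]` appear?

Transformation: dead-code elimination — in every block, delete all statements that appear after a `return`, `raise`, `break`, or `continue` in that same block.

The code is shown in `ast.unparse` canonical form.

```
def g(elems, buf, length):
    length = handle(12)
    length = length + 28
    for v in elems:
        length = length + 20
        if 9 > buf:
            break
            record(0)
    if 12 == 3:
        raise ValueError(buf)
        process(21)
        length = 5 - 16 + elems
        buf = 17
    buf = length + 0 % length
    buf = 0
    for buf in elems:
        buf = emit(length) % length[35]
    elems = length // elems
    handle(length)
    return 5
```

Transformed code:
def g(elems, buf, length):
    length = handle(12)
    length = length + 28
    for v in elems:
        length = length + 20
        if 9 > buf:
            break
    if 12 == 3:
        raise ValueError(buf)
    buf = length + 0 % length
    buf = 0
    for buf in elems:
        buf = emit(length) % length[35]
    elems = length // elems
    handle(length)
    return 5

13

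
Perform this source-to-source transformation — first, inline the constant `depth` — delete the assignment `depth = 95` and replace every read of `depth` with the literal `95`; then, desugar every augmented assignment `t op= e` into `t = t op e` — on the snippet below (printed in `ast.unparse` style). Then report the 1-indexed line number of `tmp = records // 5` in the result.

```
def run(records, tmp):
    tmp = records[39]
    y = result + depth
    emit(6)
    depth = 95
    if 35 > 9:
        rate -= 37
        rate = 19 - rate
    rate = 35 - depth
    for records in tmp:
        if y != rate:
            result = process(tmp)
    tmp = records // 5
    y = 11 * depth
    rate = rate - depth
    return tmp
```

Transformed code:
def run(records, tmp):
    tmp = records[39]
    y = result + 95
    emit(6)
    if 35 > 9:
        rate = rate - 37
        rate = 19 - rate
    rate = 35 - 95
    for records in tmp:
        if y != rate:
            result = process(tmp)
    tmp = records // 5
    y = 11 * 95
    rate = rate - 95
    return tmp

12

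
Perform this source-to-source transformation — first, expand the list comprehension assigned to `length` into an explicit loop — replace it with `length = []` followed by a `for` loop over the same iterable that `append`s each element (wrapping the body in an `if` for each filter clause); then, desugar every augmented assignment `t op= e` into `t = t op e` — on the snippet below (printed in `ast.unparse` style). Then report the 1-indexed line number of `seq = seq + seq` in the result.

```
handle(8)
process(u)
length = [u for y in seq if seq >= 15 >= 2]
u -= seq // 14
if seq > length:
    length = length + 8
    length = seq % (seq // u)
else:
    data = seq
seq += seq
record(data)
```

Transformed code:
handle(8)
process(u)
length = []
for y in seq:
    if seq >= 15 >= 2:
        length.append(u)
u = u - seq // 14
if seq > length:
    length = length + 8
    length = seq % (seq // u)
else:
    data = seq
seq = seq + seq
record(data)

13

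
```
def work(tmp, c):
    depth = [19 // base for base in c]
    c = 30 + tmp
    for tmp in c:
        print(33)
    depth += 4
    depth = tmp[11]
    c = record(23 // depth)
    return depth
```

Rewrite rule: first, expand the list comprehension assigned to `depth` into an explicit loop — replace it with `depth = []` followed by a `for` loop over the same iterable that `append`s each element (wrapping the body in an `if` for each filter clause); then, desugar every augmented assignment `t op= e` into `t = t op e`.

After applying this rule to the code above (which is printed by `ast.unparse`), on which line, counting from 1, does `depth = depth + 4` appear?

8

Transformed code:
def work(tmp, c):
    depth = []
    for base in c:
        depth.append(19 // base)
    c = 30 + tmp
    for tmp in c:
        print(33)
    depth = depth + 4
    depth = tmp[11]
    c = record(23 // depth)
    return depth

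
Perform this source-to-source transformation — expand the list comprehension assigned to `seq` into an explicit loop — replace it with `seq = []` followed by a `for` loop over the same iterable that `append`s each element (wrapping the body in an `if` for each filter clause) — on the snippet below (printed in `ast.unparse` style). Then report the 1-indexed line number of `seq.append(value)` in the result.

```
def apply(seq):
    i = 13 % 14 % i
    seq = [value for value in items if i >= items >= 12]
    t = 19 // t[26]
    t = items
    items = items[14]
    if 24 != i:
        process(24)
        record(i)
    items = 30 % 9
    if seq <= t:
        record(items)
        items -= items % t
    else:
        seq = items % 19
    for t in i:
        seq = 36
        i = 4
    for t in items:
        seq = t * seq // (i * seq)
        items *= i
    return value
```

6

Transformed code:
def apply(seq):
    i = 13 % 14 % i
    seq = []
    for value in items:
        if i >= items >= 12:
            seq.append(value)
    t = 19 // t[26]
    t = items
    items = items[14]
    if 24 != i:
        process(24)
        record(i)
    items = 30 % 9
    if seq <= t:
        record(items)
        items -= items % t
    else:
        seq = items % 19
    for t in i:
        seq = 36
        i = 4
    for t in items:
        seq = t * seq // (i * seq)
        items *= i
    return value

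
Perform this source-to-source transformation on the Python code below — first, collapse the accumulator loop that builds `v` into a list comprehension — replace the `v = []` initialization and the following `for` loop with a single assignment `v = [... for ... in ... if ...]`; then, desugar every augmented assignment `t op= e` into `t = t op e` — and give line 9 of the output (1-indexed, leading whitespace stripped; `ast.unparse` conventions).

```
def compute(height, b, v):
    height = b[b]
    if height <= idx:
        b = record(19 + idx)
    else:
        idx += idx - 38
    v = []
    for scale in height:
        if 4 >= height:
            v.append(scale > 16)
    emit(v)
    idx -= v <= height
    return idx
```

Transformed code:
def compute(height, b, v):
    height = b[b]
    if height <= idx:
        b = record(19 + idx)
    else:
        idx = idx + (idx - 38)
    v = [scale > 16 for scale in height if 4 >= height]
    emit(v)
    idx = idx - (v <= height)
    return idx

idx = idx - (v <= height)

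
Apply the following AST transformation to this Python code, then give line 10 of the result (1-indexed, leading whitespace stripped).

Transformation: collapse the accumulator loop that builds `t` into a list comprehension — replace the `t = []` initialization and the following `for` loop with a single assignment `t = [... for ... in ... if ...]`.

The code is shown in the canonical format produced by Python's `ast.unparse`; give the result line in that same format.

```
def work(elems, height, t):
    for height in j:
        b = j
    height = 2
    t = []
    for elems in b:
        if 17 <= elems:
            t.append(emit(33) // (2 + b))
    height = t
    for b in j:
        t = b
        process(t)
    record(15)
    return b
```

record(15)

Transformed code:
def work(elems, height, t):
    for height in j:
        b = j
    height = 2
    t = [emit(33) // (2 + b) for elems in b if 17 <= elems]
    height = t
    for b in j:
        t = b
        process(t)
    record(15)
    return b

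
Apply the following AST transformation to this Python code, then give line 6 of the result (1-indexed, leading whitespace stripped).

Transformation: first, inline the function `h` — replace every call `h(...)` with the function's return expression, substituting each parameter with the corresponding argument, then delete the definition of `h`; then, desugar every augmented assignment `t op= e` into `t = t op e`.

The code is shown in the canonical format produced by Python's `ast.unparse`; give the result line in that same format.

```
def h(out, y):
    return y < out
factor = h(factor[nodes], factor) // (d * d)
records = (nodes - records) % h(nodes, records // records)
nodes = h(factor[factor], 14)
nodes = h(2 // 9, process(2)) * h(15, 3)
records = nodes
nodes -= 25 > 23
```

nodes = nodes - (25 > 23)

Transformed code:
factor = (factor < factor[nodes]) // (d * d)
records = (nodes - records) % (records // records < nodes)
nodes = 14 < factor[factor]
nodes = (process(2) < 2 // 9) * (3 < 15)
records = nodes
nodes = nodes - (25 > 23)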